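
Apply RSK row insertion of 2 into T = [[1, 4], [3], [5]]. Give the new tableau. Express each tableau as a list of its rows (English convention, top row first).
In row 1, 2 replaces 4 (the leftmost entry greater than 2); 4 is bumped to row 2. 4 is appended to row 2. The new tableau is [[1, 2], [3, 4], [5]].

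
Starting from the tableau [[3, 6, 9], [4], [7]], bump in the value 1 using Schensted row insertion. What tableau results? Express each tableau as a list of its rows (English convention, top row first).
[[1, 6, 9], [3], [4], [7]]

In row 1, 1 replaces 3 (the leftmost entry greater than 1); 3 is bumped to row 2. In row 2, 3 replaces 4 (the leftmost entry greater than 3); 4 is bumped to row 3. In row 3, 4 replaces 7 (the leftmost entry greater than 4); 7 is bumped to row 4. 7 starts a new row 4. The new tableau is [[1, 6, 9], [3], [4], [7]].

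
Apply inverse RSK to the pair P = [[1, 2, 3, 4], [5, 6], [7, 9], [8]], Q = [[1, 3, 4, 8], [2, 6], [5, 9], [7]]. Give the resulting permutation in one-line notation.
Reverse the RSK construction: for i from n down to 1, find the cell of Q containing i, remove the entry at that cell from P, and reverse-bump it up through P; the value ejected from row 1 is w(i).

Step i=9: Q has 9 at row 3, column 2; remove 9 from row 3 of P and reverse-bump: 9 enters row 2 and ejects 6; 6 enters row 1 and ejects 4. So w(9) = 4. P is now [[1, 2, 3, 6], [5, 9], [7], [8]].
Step i=8: Q has 8 at row 1, column 4; remove that cell from P, ejecting 6. So w(8) = 6. P is now [[1, 2, 3], [5, 9], [7], [8]].
Step i=7: Q has 7 at row 4, column 1; remove 8 from row 4 of P and reverse-bump: 8 enters row 3 and ejects 7; 7 enters row 2 and ejects 5; 5 enters row 1 and ejects 3. So w(7) = 3. P is now [[1, 2, 5], [7, 9], [8]].
Step i=6: Q has 6 at row 2, column 2; remove 9 from row 2 of P and reverse-bump: 9 enters row 1 and ejects 5. So w(6) = 5. P is now [[1, 2, 9], [7], [8]].
Step i=5: Q has 5 at row 3, column 1; remove 8 from row 3 of P and reverse-bump: 8 enters row 2 and ejects 7; 7 enters row 1 and ejects 2. So w(5) = 2. P is now [[1, 7, 9], [8]].
Step i=4: Q has 4 at row 1, column 3; remove that cell from P, ejecting 9. So w(4) = 9. P is now [[1, 7], [8]].
Step i=3: Q has 3 at row 1, column 2; remove that cell from P, ejecting 7. So w(3) = 7. P is now [[1], [8]].
Step i=2: Q has 2 at row 2, column 1; remove 8 from row 2 of P and reverse-bump: 8 enters row 1 and ejects 1. So w(2) = 1. P is now [[8]].
Step i=1: Q has 1 at row 1, column 1; remove that cell from P, ejecting 8. So w(1) = 8. P is now [].

So w = 8 1 7 9 2 5 3 6 4.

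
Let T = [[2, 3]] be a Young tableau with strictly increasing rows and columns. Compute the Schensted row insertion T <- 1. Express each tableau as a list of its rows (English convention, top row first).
[[1, 3], [2]]

In row 1, 1 replaces 2 (the leftmost entry greater than 1); 2 is bumped to row 2. 2 starts a new row 2. The new tableau is [[1, 3], [2]].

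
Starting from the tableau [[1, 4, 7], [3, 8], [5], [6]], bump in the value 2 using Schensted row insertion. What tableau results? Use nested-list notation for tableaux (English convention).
In row 1, 2 replaces 4 (the leftmost entry greater than 2); 4 is bumped to row 2. In row 2, 4 replaces 8 (the leftmost entry greater than 4); 8 is bumped to row 3. 8 is appended to row 3. The new tableau is [[1, 2, 7], [3, 4], [5, 8], [6]].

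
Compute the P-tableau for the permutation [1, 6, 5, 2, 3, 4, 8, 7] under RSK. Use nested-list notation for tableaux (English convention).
After inserting 1: P = [[1]].
After inserting 6: P = [[1, 6]].
After inserting 5: P = [[1, 5], [6]].
After inserting 2: P = [[1, 2], [5], [6]].
After inserting 3: P = [[1, 2, 3], [5], [6]].
After inserting 4: P = [[1, 2, 3, 4], [5], [6]].
After inserting 8: P = [[1, 2, 3, 4, 8], [5], [6]].
After inserting 7: P = [[1, 2, 3, 4, 7], [5, 8], [6]].

So P = [[1, 2, 3, 4, 7], [5, 8], [6]].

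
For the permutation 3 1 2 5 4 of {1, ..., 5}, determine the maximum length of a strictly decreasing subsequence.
2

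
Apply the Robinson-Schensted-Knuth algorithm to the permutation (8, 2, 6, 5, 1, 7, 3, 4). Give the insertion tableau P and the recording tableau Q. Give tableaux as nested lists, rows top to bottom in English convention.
Insert each entry of the permutation into P by Schensted row insertion, recording in Q the position of each new cell.

Insert 8: appended to row 1. P = [[8]].
Insert 2: 2 bumps 8 from row 1; 8 starts row 2. P = [[2], [8]].
Insert 6: appended to row 1. P = [[2, 6], [8]].
Insert 5: 5 bumps 6 from row 1; 6 bumps 8 from row 2; 8 starts row 3. P = [[2, 5], [6], [8]].
Insert 1: 1 bumps 2 from row 1; 2 bumps 6 from row 2; 6 bumps 8 from row 3; 8 starts row 4. P = [[1, 5], [2], [6], [8]].
Insert 7: appended to row 1. P = [[1, 5, 7], [2], [6], [8]].
Insert 3: 3 bumps 5 from row 1; 5 appends to row 2. P = [[1, 3, 7], [2, 5], [6], [8]].
Insert 4: 4 bumps 7 from row 1; 7 appends to row 2. P = [[1, 3, 4], [2, 5, 7], [6], [8]].

So P = [[1, 3, 4], [2, 5, 7], [6], [8]], Q = [[1, 3, 6], [2, 7, 8], [4], [5]].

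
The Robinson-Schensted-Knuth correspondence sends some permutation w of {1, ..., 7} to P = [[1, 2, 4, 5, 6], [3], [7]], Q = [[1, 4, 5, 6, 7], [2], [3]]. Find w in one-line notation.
Reverse the RSK construction: for i from n down to 1, find the cell of Q containing i, remove the entry at that cell from P, and reverse-bump it up through P; the value ejected from row 1 is w(i).

Step i=7: Q has 7 at row 1, column 5; remove that cell from P, ejecting 6. So w(7) = 6. P is now [[1, 2, 4, 5], [3], [7]].
Step i=6: Q has 6 at row 1, column 4; remove that cell from P, ejecting 5. So w(6) = 5. P is now [[1, 2, 4], [3], [7]].
Step i=5: Q has 5 at row 1, column 3; remove that cell from P, ejecting 4. So w(5) = 4. P is now [[1, 2], [3], [7]].
Step i=4: Q has 4 at row 1, column 2; remove that cell from P, ejecting 2. So w(4) = 2. P is now [[1], [3], [7]].
Step i=3: Q has 3 at row 3, column 1; remove 7 from row 3 of P and reverse-bump: 7 enters row 2 and ejects 3; 3 enters row 1 and ejects 1. So w(3) = 1. P is now [[3], [7]].
Step i=2: Q has 2 at row 2, column 1; remove 7 from row 2 of P and reverse-bump: 7 enters row 1 and ejects 3. So w(2) = 3. P is now [[7]].
Step i=1: Q has 1 at row 1, column 1; remove that cell from P, ejecting 7. So w(1) = 7. P is now [].

So w = 7 3 1 2 4 5 6.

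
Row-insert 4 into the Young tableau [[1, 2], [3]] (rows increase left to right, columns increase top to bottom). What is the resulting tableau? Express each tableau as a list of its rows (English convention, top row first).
[[1, 2, 4], [3]]

4 is larger than every entry of row 1, so it is appended to row 1. The new tableau is [[1, 2, 4], [3]].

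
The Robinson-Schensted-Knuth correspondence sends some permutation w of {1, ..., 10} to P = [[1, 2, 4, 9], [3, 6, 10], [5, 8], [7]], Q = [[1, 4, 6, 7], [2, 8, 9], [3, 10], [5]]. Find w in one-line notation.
7 5 1 3 2 8 10 6 9 4

Reverse RSK: for i = n, n-1, ..., 1, locate i in Q, remove the corresponding corner cell from P, and reverse-bump its entry up through P; the value ejected from row 1 is w(i).

So w = 7 5 1 3 2 8 10 6 9 4.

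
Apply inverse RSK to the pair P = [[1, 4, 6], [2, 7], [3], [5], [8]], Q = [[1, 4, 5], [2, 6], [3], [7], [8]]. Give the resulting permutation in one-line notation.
8 5 3 4 7 6 2 1

Reverse the RSK construction: for i from n down to 1, find the cell of Q containing i, remove the entry at that cell from P, and reverse-bump it up through P; the value ejected from row 1 is w(i).

Step i=8: Q has 8 at row 5, column 1; remove 8 from row 5 of P and reverse-bump: 8 enters row 4 and ejects 5; 5 enters row 3 and ejects 3; 3 enters row 2 and ejects 2; 2 enters row 1 and ejects 1. So w(8) = 1. P is now [[2, 4, 6], [3, 7], [5], [8]].
Step i=7: Q has 7 at row 4, column 1; remove 8 from row 4 of P and reverse-bump: 8 enters row 3 and ejects 5; 5 enters row 2 and ejects 3; 3 enters row 1 and ejects 2. So w(7) = 2. P is now [[3, 4, 6], [5, 7], [8]].
Step i=6: Q has 6 at row 2, column 2; remove 7 from row 2 of P and reverse-bump: 7 enters row 1 and ejects 6. So w(6) = 6. P is now [[3, 4, 7], [5], [8]].
Step i=5: Q has 5 at row 1, column 3; remove that cell from P, ejecting 7. So w(5) = 7. P is now [[3, 4], [5], [8]].
Step i=4: Q has 4 at row 1, column 2; remove that cell from P, ejecting 4. So w(4) = 4. P is now [[3], [5], [8]].
Step i=3: Q has 3 at row 3, column 1; remove 8 from row 3 of P and reverse-bump: 8 enters row 2 and ejects 5; 5 enters row 1 and ejects 3. So w(3) = 3. P is now [[5], [8]].
Step i=2: Q has 2 at row 2, column 1; remove 8 from row 2 of P and reverse-bump: 8 enters row 1 and ejects 5. So w(2) = 5. P is now [[8]].
Step i=1: Q has 1 at row 1, column 1; remove that cell from P, ejecting 8. So w(1) = 8. P is now [].

So w = 8 5 3 4 7 6 2 1.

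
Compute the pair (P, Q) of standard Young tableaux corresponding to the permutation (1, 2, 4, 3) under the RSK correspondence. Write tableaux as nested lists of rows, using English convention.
Insert each entry of the permutation into P by Schensted row insertion, recording in Q the position of each new cell.

Insert 1: appended to row 1. P = [[1]].
Insert 2: appended to row 1. P = [[1, 2]].
Insert 4: appended to row 1. P = [[1, 2, 4]].
Insert 3: 3 bumps 4 from row 1; 4 starts row 2. P = [[1, 2, 3], [4]].

So P = [[1, 2, 3], [4]], Q = [[1, 2, 3], [4]].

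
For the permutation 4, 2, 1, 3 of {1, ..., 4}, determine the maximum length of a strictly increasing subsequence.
2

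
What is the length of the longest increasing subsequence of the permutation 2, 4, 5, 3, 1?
3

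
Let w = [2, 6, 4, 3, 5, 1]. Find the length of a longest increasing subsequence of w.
3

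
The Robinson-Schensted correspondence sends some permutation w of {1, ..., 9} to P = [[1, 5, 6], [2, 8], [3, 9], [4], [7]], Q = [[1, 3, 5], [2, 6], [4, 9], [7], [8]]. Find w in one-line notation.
7 4 5 3 9 8 2 1 6

Reverse RSK: for i = n, n-1, ..., 1, locate i in Q, remove the corresponding corner cell from P, and reverse-bump its entry up through P; the value ejected from row 1 is w(i).

So w = 7 4 5 3 9 8 2 1 6.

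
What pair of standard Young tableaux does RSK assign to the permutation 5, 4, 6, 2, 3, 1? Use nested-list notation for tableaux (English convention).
P = [[1, 3], [2, 6], [4], [5]], Q = [[1, 3], [2, 5], [4], [6]]

Insert each entry of the permutation into P by Schensted row insertion, recording in Q the position of each new cell.

Insert 5: appended to row 1. P = [[5]].
Insert 4: 4 bumps 5 from row 1; 5 starts row 2. P = [[4], [5]].
Insert 6: appended to row 1. P = [[4, 6], [5]].
Insert 2: 2 bumps 4 from row 1; 4 bumps 5 from row 2; 5 starts row 3. P = [[2, 6], [4], [5]].
Insert 3: 3 bumps 6 from row 1; 6 appends to row 2. P = [[2, 3], [4, 6], [5]].
Insert 1: 1 bumps 2 from row 1; 2 bumps 4 from row 2; 4 bumps 5 from row 3; 5 starts row 4. P = [[1, 3], [2, 6], [4], [5]].

So P = [[1, 3], [2, 6], [4], [5]], Q = [[1, 3], [2, 5], [4], [6]].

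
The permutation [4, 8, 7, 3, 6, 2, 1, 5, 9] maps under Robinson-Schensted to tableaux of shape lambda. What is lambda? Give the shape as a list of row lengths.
RSK row insertion gives P = [[1, 5, 9], [2, 6], [3, 7], [4], [8]], which has shape [3, 2, 2, 1, 1].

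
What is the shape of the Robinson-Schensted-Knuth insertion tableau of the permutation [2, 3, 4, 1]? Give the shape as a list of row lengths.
[3, 1]

Row-insert each entry into an empty tableau.

After inserting 2: P = [[2]].
After inserting 3: P = [[2, 3]].
After inserting 4: P = [[2, 3, 4]].
After inserting 1: P = [[1, 3, 4], [2]].

The final insertion tableau P = [[1, 3, 4], [2]] has shape [3, 1].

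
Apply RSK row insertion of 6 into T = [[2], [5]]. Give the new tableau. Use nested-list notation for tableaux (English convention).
[[2, 6], [5]]

6 is larger than every entry of row 1, so it is appended to row 1. The new tableau is [[2, 6], [5]].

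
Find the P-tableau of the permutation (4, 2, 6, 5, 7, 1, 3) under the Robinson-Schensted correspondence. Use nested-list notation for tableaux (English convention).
P = [[1, 3, 7], [2, 5], [4, 6]]

Insert 4: appended to row 1. P = [[4]].
Insert 2: 2 bumps 4 from row 1; 4 starts row 2. P = [[2], [4]].
Insert 6: appended to row 1. P = [[2, 6], [4]].
Insert 5: 5 bumps 6 from row 1; 6 appends to row 2. P = [[2, 5], [4, 6]].
Insert 7: appended to row 1. P = [[2, 5, 7], [4, 6]].
Insert 1: 1 bumps 2 from row 1; 2 bumps 4 from row 2; 4 starts row 3. P = [[1, 5, 7], [2, 6], [4]].
Insert 3: 3 bumps 5 from row 1; 5 bumps 6 from row 2; 6 appends to row 3. P = [[1, 3, 7], [2, 5], [4, 6]].

So P = [[1, 3, 7], [2, 5], [4, 6]].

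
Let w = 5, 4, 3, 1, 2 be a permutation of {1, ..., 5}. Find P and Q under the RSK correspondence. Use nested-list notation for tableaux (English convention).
Insert each entry of the permutation into P by Schensted row insertion, recording in Q the position of each new cell.

Insert 5: appended to row 1. P = [[5]].
Insert 4: 4 bumps 5 from row 1; 5 starts row 2. P = [[4], [5]].
Insert 3: 3 bumps 4 from row 1; 4 bumps 5 from row 2; 5 starts row 3. P = [[3], [4], [5]].
Insert 1: 1 bumps 3 from row 1; 3 bumps 4 from row 2; 4 bumps 5 from row 3; 5 starts row 4. P = [[1], [3], [4], [5]].
Insert 2: appended to row 1. P = [[1, 2], [3], [4], [5]].

So P = [[1, 2], [3], [4], [5]], Q = [[1, 5], [2], [3], [4]].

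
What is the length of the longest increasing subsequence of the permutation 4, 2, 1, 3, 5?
3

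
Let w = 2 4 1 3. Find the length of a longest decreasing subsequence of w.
2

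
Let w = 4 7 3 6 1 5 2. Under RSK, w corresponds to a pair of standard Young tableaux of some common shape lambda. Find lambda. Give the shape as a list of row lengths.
[2, 2, 2, 1]

Row-insert each entry into an empty tableau.

After inserting 4: P = [[4]].
After inserting 7: P = [[4, 7]].
After inserting 3: P = [[3, 7], [4]].
After inserting 6: P = [[3, 6], [4, 7]].
After inserting 1: P = [[1, 6], [3, 7], [4]].
After inserting 5: P = [[1, 5], [3, 6], [4, 7]].
After inserting 2: P = [[1, 2], [3, 5], [4, 6], [7]].

The final insertion tableau P = [[1, 2], [3, 5], [4, 6], [7]] has shape [2, 2, 2, 1].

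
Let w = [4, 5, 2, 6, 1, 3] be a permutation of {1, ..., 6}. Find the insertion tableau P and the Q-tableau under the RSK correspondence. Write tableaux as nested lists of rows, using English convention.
P = [[1, 3, 6], [2, 5], [4]], Q = [[1, 2, 4], [3, 6], [5]]

Insert each entry of the permutation into P by Schensted row insertion, recording in Q the position of each new cell.

After inserting 4: P = [[4]].
After inserting 5: P = [[4, 5]].
After inserting 2: P = [[2, 5], [4]].
After inserting 6: P = [[2, 5, 6], [4]].
After inserting 1: P = [[1, 5, 6], [2], [4]].
After inserting 3: P = [[1, 3, 6], [2, 5], [4]].

So P = [[1, 3, 6], [2, 5], [4]], Q = [[1, 2, 4], [3, 6], [5]].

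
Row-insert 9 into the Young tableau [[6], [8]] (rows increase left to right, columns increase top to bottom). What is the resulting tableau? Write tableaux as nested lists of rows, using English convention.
9 is larger than every entry of row 1, so it is appended to row 1. The new tableau is [[6, 9], [8]].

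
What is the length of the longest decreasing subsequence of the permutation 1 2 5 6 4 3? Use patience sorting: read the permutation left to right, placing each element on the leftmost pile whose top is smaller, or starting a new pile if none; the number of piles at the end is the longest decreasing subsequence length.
1: new pile. tops = [1]
2: onto pile 1 (replacing 1). tops = [2]
5: onto pile 1 (replacing 2). tops = [5]
6: onto pile 1 (replacing 5). tops = [6]
4: new pile. tops = [6, 4]
3: new pile. tops = [6, 4, 3]

3 piles, so the longest decreasing subsequence has length 3.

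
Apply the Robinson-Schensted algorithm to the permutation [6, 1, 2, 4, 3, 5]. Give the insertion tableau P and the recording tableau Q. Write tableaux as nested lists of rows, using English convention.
Insert each entry of the permutation into P by Schensted row insertion, recording in Q the position of each new cell.

Insert 6: appended to row 1. P = [[6]].
Insert 1: 1 bumps 6 from row 1; 6 starts row 2. P = [[1], [6]].
Insert 2: appended to row 1. P = [[1, 2], [6]].
Insert 4: appended to row 1. P = [[1, 2, 4], [6]].
Insert 3: 3 bumps 4 from row 1; 4 bumps 6 from row 2; 6 starts row 3. P = [[1, 2, 3], [4], [6]].
Insert 5: appended to row 1. P = [[1, 2, 3, 5], [4], [6]].

So P = [[1, 2, 3, 5], [4], [6]], Q = [[1, 3, 4, 6], [2], [5]].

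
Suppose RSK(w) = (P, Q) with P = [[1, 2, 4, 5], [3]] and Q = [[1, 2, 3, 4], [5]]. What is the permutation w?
1 3 4 5 2

Reverse the RSK construction: for i from n down to 1, find the cell of Q containing i, remove the entry at that cell from P, and reverse-bump it up through P; the value ejected from row 1 is w(i).

Step i=5: Q has 5 at row 2, column 1; remove 3 from row 2 of P and reverse-bump: 3 enters row 1 and ejects 2. So w(5) = 2. P is now [[1, 3, 4, 5]].
Step i=4: Q has 4 at row 1, column 4; remove that cell from P, ejecting 5. So w(4) = 5. P is now [[1, 3, 4]].
Step i=3: Q has 3 at row 1, column 3; remove that cell from P, ejecting 4. So w(3) = 4. P is now [[1, 3]].
Step i=2: Q has 2 at row 1, column 2; remove that cell from P, ejecting 3. So w(2) = 3. P is now [[1]].
Step i=1: Q has 1 at row 1, column 1; remove that cell from P, ejecting 1. So w(1) = 1. P is now [].

So w = 1 3 4 5 2.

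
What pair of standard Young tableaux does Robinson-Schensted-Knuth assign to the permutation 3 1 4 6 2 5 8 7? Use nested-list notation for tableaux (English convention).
Insert each entry of the permutation into P by Schensted row insertion, recording in Q the position of each new cell.

Insert 3: appended to row 1. P = [[3]], Q = [[1]].
Insert 1: 1 bumps 3 from row 1; 3 starts row 2. P = [[1], [3]], Q = [[1], [2]].
Insert 4: appended to row 1. P = [[1, 4], [3]], Q = [[1, 3], [2]].
Insert 6: appended to row 1. P = [[1, 4, 6], [3]], Q = [[1, 3, 4], [2]].
Insert 2: 2 bumps 4 from row 1; 4 appends to row 2. P = [[1, 2, 6], [3, 4]], Q = [[1, 3, 4], [2, 5]].
Insert 5: 5 bumps 6 from row 1; 6 appends to row 2. P = [[1, 2, 5], [3, 4, 6]], Q = [[1, 3, 4], [2, 5, 6]].
Insert 8: appended to row 1. P = [[1, 2, 5, 8], [3, 4, 6]], Q = [[1, 3, 4, 7], [2, 5, 6]].
Insert 7: 7 bumps 8 from row 1; 8 appends to row 2. P = [[1, 2, 5, 7], [3, 4, 6, 8]], Q = [[1, 3, 4, 7], [2, 5, 6, 8]].

So P = [[1, 2, 5, 7], [3, 4, 6, 8]], Q = [[1, 3, 4, 7], [2, 5, 6, 8]].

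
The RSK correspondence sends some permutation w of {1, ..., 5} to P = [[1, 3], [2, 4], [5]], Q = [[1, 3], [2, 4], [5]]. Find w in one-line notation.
Reverse the RSK construction: for i from n down to 1, find the cell of Q containing i, remove the entry at that cell from P, and reverse-bump it up through P; the value ejected from row 1 is w(i).

Step i=5: Q has 5 at row 3, column 1; remove 5 from row 3 of P and reverse-bump: 5 enters row 2 and ejects 4; 4 enters row 1 and ejects 3. So w(5) = 3. P is now [[1, 4], [2, 5]].
Step i=4: Q has 4 at row 2, column 2; remove 5 from row 2 of P and reverse-bump: 5 enters row 1 and ejects 4. So w(4) = 4. P is now [[1, 5], [2]].
Step i=3: Q has 3 at row 1, column 2; remove that cell from P, ejecting 5. So w(3) = 5. P is now [[1], [2]].
Step i=2: Q has 2 at row 2, column 1; remove 2 from row 2 of P and reverse-bump: 2 enters row 1 and ejects 1. So w(2) = 1. P is now [[2]].
Step i=1: Q has 1 at row 1, column 1; remove that cell from P, ejecting 2. So w(1) = 2. P is now [].

So w = 2 1 5 4 3.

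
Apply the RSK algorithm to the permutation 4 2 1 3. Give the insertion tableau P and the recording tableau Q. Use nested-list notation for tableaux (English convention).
P = [[1, 3], [2], [4]], Q = [[1, 4], [2], [3]]

Insert each entry of the permutation into P by Schensted row insertion, recording in Q the position of each new cell.

Insert 4: appended to row 1. P = [[4]], Q = [[1]].
Insert 2: 2 bumps 4 from row 1; 4 starts row 2. P = [[2], [4]], Q = [[1], [2]].
Insert 1: 1 bumps 2 from row 1; 2 bumps 4 from row 2; 4 starts row 3. P = [[1], [2], [4]], Q = [[1], [2], [3]].
Insert 3: appended to row 1. P = [[1, 3], [2], [4]], Q = [[1, 4], [2], [3]].

So P = [[1, 3], [2], [4]], Q = [[1, 4], [2], [3]].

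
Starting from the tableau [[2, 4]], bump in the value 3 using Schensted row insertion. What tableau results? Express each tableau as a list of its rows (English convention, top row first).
In row 1, 3 replaces 4 (the leftmost entry greater than 3); 4 is bumped to row 2. 4 starts a new row 2. The new tableau is [[2, 3], [4]].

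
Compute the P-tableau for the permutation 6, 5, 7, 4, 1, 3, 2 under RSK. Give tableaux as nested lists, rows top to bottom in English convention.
After inserting 6: P = [[6]].
After inserting 5: P = [[5], [6]].
After inserting 7: P = [[5, 7], [6]].
After inserting 4: P = [[4, 7], [5], [6]].
After inserting 1: P = [[1, 7], [4], [5], [6]].
After inserting 3: P = [[1, 3], [4, 7], [5], [6]].
After inserting 2: P = [[1, 2], [3, 7], [4], [5], [6]].

So P = [[1, 2], [3, 7], [4], [5], [6]].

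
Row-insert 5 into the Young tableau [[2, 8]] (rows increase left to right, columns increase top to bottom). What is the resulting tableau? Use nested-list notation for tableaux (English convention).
[[2, 5], [8]]

In row 1, 5 replaces 8 (the leftmost entry greater than 5); 8 is bumped to row 2. 8 starts a new row 2. The new tableau is [[2, 5], [8]].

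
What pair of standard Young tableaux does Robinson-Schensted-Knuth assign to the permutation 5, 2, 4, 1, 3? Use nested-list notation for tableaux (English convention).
P = [[1, 3], [2, 4], [5]], Q = [[1, 3], [2, 5], [4]]

Insert each entry of the permutation into P by Schensted row insertion, recording in Q the position of each new cell.

Insert 5: appended to row 1. P = [[5]], Q = [[1]].
Insert 2: 2 bumps 5 from row 1; 5 starts row 2. P = [[2], [5]], Q = [[1], [2]].
Insert 4: appended to row 1. P = [[2, 4], [5]], Q = [[1, 3], [2]].
Insert 1: 1 bumps 2 from row 1; 2 bumps 5 from row 2; 5 starts row 3. P = [[1, 4], [2], [5]], Q = [[1, 3], [2], [4]].
Insert 3: 3 bumps 4 from row 1; 4 appends to row 2. P = [[1, 3], [2, 4], [5]], Q = [[1, 3], [2, 5], [4]].

So P = [[1, 3], [2, 4], [5]], Q = [[1, 3], [2, 5], [4]].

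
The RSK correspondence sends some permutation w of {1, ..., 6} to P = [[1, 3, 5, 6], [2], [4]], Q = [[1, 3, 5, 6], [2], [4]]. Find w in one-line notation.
Reverse the RSK construction: for i from n down to 1, find the cell of Q containing i, remove the entry at that cell from P, and reverse-bump it up through P; the value ejected from row 1 is w(i).

Step i=6: Q has 6 at row 1, column 4; remove that cell from P, ejecting 6. So w(6) = 6. P is now [[1, 3, 5], [2], [4]].
Step i=5: Q has 5 at row 1, column 3; remove that cell from P, ejecting 5. So w(5) = 5. P is now [[1, 3], [2], [4]].
Step i=4: Q has 4 at row 3, column 1; remove 4 from row 3 of P and reverse-bump: 4 enters row 2 and ejects 2; 2 enters row 1 and ejects 1. So w(4) = 1. P is now [[2, 3], [4]].
Step i=3: Q has 3 at row 1, column 2; remove that cell from P, ejecting 3. So w(3) = 3. P is now [[2], [4]].
Step i=2: Q has 2 at row 2, column 1; remove 4 from row 2 of P and reverse-bump: 4 enters row 1 and ejects 2. So w(2) = 2. P is now [[4]].
Step i=1: Q has 1 at row 1, column 1; remove that cell from P, ejecting 4. So w(1) = 4. P is now [].

So w = 4 2 3 1 5 6.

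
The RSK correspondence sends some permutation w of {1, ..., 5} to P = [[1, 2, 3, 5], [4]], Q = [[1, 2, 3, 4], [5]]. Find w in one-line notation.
Reverse the RSK construction: for i from n down to 1, find the cell of Q containing i, remove the entry at that cell from P, and reverse-bump it up through P; the value ejected from row 1 is w(i).

Step i=5: Q has 5 at row 2, column 1; remove 4 from row 2 of P and reverse-bump: 4 enters row 1 and ejects 3. So w(5) = 3. P is now [[1, 2, 4, 5]].
Step i=4: Q has 4 at row 1, column 4; remove that cell from P, ejecting 5. So w(4) = 5. P is now [[1, 2, 4]].
Step i=3: Q has 3 at row 1, column 3; remove that cell from P, ejecting 4. So w(3) = 4. P is now [[1, 2]].
Step i=2: Q has 2 at row 1, column 2; remove that cell from P, ejecting 2. So w(2) = 2. P is now [[1]].
Step i=1: Q has 1 at row 1, column 1; remove that cell from P, ejecting 1. So w(1) = 1. P is now [].

So w = 1 2 4 5 3.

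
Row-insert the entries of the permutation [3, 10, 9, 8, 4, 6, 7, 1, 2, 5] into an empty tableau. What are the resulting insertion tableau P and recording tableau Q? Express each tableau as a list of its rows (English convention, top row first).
P = [[1, 2, 5, 7], [3, 4, 6], [8], [9], [10]], Q = [[1, 2, 6, 7], [3, 9, 10], [4], [5], [8]]

Insert each entry of the permutation into P by Schensted row insertion, recording in Q the position of each new cell.

Insert 3: appended to row 1. P = [[3]].
Insert 10: appended to row 1. P = [[3, 10]].
Insert 9: 9 bumps 10 from row 1; 10 starts row 2. P = [[3, 9], [10]].
Insert 8: 8 bumps 9 from row 1; 9 bumps 10 from row 2; 10 starts row 3. P = [[3, 8], [9], [10]].
Insert 4: 4 bumps 8 from row 1; 8 bumps 9 from row 2; 9 bumps 10 from row 3; 10 starts row 4. P = [[3, 4], [8], [9], [10]].
Insert 6: appended to row 1. P = [[3, 4, 6], [8], [9], [10]].
Insert 7: appended to row 1. P = [[3, 4, 6, 7], [8], [9], [10]].
Insert 1: 1 bumps 3 from row 1; 3 bumps 8 from row 2; 8 bumps 9 from row 3; 9 bumps 10 from row 4; 10 starts row 5. P = [[1, 4, 6, 7], [3], [8], [9], [10]].
Insert 2: 2 bumps 4 from row 1; 4 appends to row 2. P = [[1, 2, 6, 7], [3, 4], [8], [9], [10]].
Insert 5: 5 bumps 6 from row 1; 6 appends to row 2. P = [[1, 2, 5, 7], [3, 4, 6], [8], [9], [10]].

So P = [[1, 2, 5, 7], [3, 4, 6], [8], [9], [10]], Q = [[1, 2, 6, 7], [3, 9, 10], [4], [5], [8]].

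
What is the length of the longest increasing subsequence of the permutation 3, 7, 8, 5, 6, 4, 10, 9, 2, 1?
4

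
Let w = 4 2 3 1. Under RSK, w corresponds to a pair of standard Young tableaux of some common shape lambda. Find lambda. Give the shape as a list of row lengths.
[2, 1, 1]

Row-insert each entry into an empty tableau.

After inserting 4: P = [[4]].
After inserting 2: P = [[2], [4]].
After inserting 3: P = [[2, 3], [4]].
After inserting 1: P = [[1, 3], [2], [4]].

The final insertion tableau P = [[1, 3], [2], [4]] has shape [2, 1, 1].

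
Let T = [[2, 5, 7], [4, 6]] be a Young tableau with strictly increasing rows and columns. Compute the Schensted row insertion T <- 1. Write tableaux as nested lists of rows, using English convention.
In row 1, 1 replaces 2 (the leftmost entry greater than 1); 2 is bumped to row 2. In row 2, 2 replaces 4 (the leftmost entry greater than 2); 4 is bumped to row 3. 4 starts a new row 3. The new tableau is [[1, 5, 7], [2, 6], [4]].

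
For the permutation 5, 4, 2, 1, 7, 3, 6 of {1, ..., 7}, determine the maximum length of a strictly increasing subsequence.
3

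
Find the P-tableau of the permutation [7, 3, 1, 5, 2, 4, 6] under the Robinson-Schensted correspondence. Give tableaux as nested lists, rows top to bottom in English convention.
Insert 7: appended to row 1. P = [[7]].
Insert 3: 3 bumps 7 from row 1; 7 starts row 2. P = [[3], [7]].
Insert 1: 1 bumps 3 from row 1; 3 bumps 7 from row 2; 7 starts row 3. P = [[1], [3], [7]].
Insert 5: appended to row 1. P = [[1, 5], [3], [7]].
Insert 2: 2 bumps 5 from row 1; 5 appends to row 2. P = [[1, 2], [3, 5], [7]].
Insert 4: appended to row 1. P = [[1, 2, 4], [3, 5], [7]].
Insert 6: appended to row 1. P = [[1, 2, 4, 6], [3, 5], [7]].

So P = [[1, 2, 4, 6], [3, 5], [7]].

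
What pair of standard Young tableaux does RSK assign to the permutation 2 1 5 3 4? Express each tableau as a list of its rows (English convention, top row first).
P = [[1, 3, 4], [2, 5]], Q = [[1, 3, 5], [2, 4]]

Insert each entry of the permutation into P by Schensted row insertion, recording in Q the position of each new cell.

Insert 2: appended to row 1. P = [[2]].
Insert 1: 1 bumps 2 from row 1; 2 starts row 2. P = [[1], [2]].
Insert 5: appended to row 1. P = [[1, 5], [2]].
Insert 3: 3 bumps 5 from row 1; 5 appends to row 2. P = [[1, 3], [2, 5]].
Insert 4: appended to row 1. P = [[1, 3, 4], [2, 5]].

So P = [[1, 3, 4], [2, 5]], Q = [[1, 3, 5], [2, 4]].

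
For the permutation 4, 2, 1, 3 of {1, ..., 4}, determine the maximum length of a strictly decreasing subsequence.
3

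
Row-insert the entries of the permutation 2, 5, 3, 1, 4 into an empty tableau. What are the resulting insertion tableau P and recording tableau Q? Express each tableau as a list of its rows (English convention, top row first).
P = [[1, 3, 4], [2], [5]], Q = [[1, 2, 5], [3], [4]]

Insert each entry of the permutation into P by Schensted row insertion, recording in Q the position of each new cell.

Insert 2: appended to row 1. P = [[2]].
Insert 5: appended to row 1. P = [[2, 5]].
Insert 3: 3 bumps 5 from row 1; 5 starts row 2. P = [[2, 3], [5]].
Insert 1: 1 bumps 2 from row 1; 2 bumps 5 from row 2; 5 starts row 3. P = [[1, 3], [2], [5]].
Insert 4: appended to row 1. P = [[1, 3, 4], [2], [5]].

So P = [[1, 3, 4], [2], [5]], Q = [[1, 2, 5], [3], [4]].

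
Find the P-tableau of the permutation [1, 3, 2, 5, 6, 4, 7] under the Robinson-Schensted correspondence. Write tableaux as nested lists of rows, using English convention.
Insert 1: appended to row 1. P = [[1]].
Insert 3: appended to row 1. P = [[1, 3]].
Insert 2: 2 bumps 3 from row 1; 3 starts row 2. P = [[1, 2], [3]].
Insert 5: appended to row 1. P = [[1, 2, 5], [3]].
Insert 6: appended to row 1. P = [[1, 2, 5, 6], [3]].
Insert 4: 4 bumps 5 from row 1; 5 appends to row 2. P = [[1, 2, 4, 6], [3, 5]].
Insert 7: appended to row 1. P = [[1, 2, 4, 6, 7], [3, 5]].

So P = [[1, 2, 4, 6, 7], [3, 5]].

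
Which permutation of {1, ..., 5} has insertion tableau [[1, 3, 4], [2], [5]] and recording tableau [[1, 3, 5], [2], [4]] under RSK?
Reverse the RSK construction: for i from n down to 1, find the cell of Q containing i, remove the entry at that cell from P, and reverse-bump it up through P; the value ejected from row 1 is w(i).

Step i=5: Q has 5 at row 1, column 3; remove that cell from P, ejecting 4. So w(5) = 4. P is now [[1, 3], [2], [5]].
Step i=4: Q has 4 at row 3, column 1; remove 5 from row 3 of P and reverse-bump: 5 enters row 2 and ejects 2; 2 enters row 1 and ejects 1. So w(4) = 1. P is now [[2, 3], [5]].
Step i=3: Q has 3 at row 1, column 2; remove that cell from P, ejecting 3. So w(3) = 3. P is now [[2], [5]].
Step i=2: Q has 2 at row 2, column 1; remove 5 from row 2 of P and reverse-bump: 5 enters row 1 and ejects 2. So w(2) = 2. P is now [[5]].
Step i=1: Q has 1 at row 1, column 1; remove that cell from P, ejecting 5. So w(1) = 5. P is now [].

So w = 5 2 3 1 4.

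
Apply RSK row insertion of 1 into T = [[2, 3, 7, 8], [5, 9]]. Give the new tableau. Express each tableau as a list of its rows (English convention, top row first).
In row 1, 1 replaces 2 (the leftmost entry greater than 1); 2 is bumped to row 2. In row 2, 2 replaces 5 (the leftmost entry greater than 2); 5 is bumped to row 3. 5 starts a new row 3. The new tableau is [[1, 3, 7, 8], [2, 9], [5]].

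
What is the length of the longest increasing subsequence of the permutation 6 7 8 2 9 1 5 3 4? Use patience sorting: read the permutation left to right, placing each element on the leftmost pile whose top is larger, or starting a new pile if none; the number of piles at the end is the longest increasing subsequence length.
4

6: new pile. tops = [6]
7: new pile. tops = [6, 7]
8: new pile. tops = [6, 7, 8]
2: onto pile 1 (replacing 6). tops = [2, 7, 8]
9: new pile. tops = [2, 7, 8, 9]
1: onto pile 1 (replacing 2). tops = [1, 7, 8, 9]
5: onto pile 2 (replacing 7). tops = [1, 5, 8, 9]
3: onto pile 2 (replacing 5). tops = [1, 3, 8, 9]
4: onto pile 3 (replacing 8). tops = [1, 3, 4, 9]

4 piles, so the longest increasing subsequence has length 4.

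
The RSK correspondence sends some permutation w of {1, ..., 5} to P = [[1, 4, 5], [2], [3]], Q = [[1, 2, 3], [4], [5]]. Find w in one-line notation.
3 4 5 2 1

Reverse the RSK construction: for i from n down to 1, find the cell of Q containing i, remove the entry at that cell from P, and reverse-bump it up through P; the value ejected from row 1 is w(i).

Step i=5: Q has 5 at row 3, column 1; remove 3 from row 3 of P and reverse-bump: 3 enters row 2 and ejects 2; 2 enters row 1 and ejects 1. So w(5) = 1. P is now [[2, 4, 5], [3]].
Step i=4: Q has 4 at row 2, column 1; remove 3 from row 2 of P and reverse-bump: 3 enters row 1 and ejects 2. So w(4) = 2. P is now [[3, 4, 5]].
Step i=3: Q has 3 at row 1, column 3; remove that cell from P, ejecting 5. So w(3) = 5. P is now [[3, 4]].
Step i=2: Q has 2 at row 1, column 2; remove that cell from P, ejecting 4. So w(2) = 4. P is now [[3]].
Step i=1: Q has 1 at row 1, column 1; remove that cell from P, ejecting 3. So w(1) = 3. P is now [].

So w = 3 4 5 2 1.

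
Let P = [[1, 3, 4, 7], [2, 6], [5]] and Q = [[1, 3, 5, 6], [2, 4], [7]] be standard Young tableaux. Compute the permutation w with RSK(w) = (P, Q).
Reverse the RSK construction: for i from n down to 1, find the cell of Q containing i, remove the entry at that cell from P, and reverse-bump it up through P; the value ejected from row 1 is w(i).

Step i=7: Q has 7 at row 3, column 1; remove 5 from row 3 of P and reverse-bump: 5 enters row 2 and ejects 2; 2 enters row 1 and ejects 1. So w(7) = 1. P is now [[2, 3, 4, 7], [5, 6]].
Step i=6: Q has 6 at row 1, column 4; remove that cell from P, ejecting 7. So w(6) = 7. P is now [[2, 3, 4], [5, 6]].
Step i=5: Q has 5 at row 1, column 3; remove that cell from P, ejecting 4. So w(5) = 4. P is now [[2, 3], [5, 6]].
Step i=4: Q has 4 at row 2, column 2; remove 6 from row 2 of P and reverse-bump: 6 enters row 1 and ejects 3. So w(4) = 3. P is now [[2, 6], [5]].
Step i=3: Q has 3 at row 1, column 2; remove that cell from P, ejecting 6. So w(3) = 6. P is now [[2], [5]].
Step i=2: Q has 2 at row 2, column 1; remove 5 from row 2 of P and reverse-bump: 5 enters row 1 and ejects 2. So w(2) = 2. P is now [[5]].
Step i=1: Q has 1 at row 1, column 1; remove that cell from P, ejecting 5. So w(1) = 5. P is now [].

So w = 5 2 6 3 4 7 1.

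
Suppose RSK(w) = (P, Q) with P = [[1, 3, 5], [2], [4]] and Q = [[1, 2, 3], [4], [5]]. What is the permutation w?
2 4 5 3 1

Reverse the RSK construction: for i from n down to 1, find the cell of Q containing i, remove the entry at that cell from P, and reverse-bump it up through P; the value ejected from row 1 is w(i).

Step i=5: Q has 5 at row 3, column 1; remove 4 from row 3 of P and reverse-bump: 4 enters row 2 and ejects 2; 2 enters row 1 and ejects 1. So w(5) = 1. P is now [[2, 3, 5], [4]].
Step i=4: Q has 4 at row 2, column 1; remove 4 from row 2 of P and reverse-bump: 4 enters row 1 and ejects 3. So w(4) = 3. P is now [[2, 4, 5]].
Step i=3: Q has 3 at row 1, column 3; remove that cell from P, ejecting 5. So w(3) = 5. P is now [[2, 4]].
Step i=2: Q has 2 at row 1, column 2; remove that cell from P, ejecting 4. So w(2) = 4. P is now [[2]].
Step i=1: Q has 1 at row 1, column 1; remove that cell from P, ejecting 2. So w(1) = 2. P is now [].

So w = 2 4 5 3 1.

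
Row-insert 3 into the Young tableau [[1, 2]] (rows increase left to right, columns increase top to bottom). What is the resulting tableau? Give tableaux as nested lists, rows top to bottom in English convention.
[[1, 2, 3]]

3 is larger than every entry of row 1, so it is appended to row 1. The new tableau is [[1, 2, 3]].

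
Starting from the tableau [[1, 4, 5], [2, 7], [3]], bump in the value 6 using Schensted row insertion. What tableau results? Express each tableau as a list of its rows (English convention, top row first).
6 is larger than every entry of row 1, so it is appended to row 1. The new tableau is [[1, 4, 5, 6], [2, 7], [3]].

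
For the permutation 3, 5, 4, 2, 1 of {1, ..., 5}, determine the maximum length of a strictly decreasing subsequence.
4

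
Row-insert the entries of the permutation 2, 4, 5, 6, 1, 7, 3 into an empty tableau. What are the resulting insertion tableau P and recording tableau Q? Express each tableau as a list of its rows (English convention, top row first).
Insert each entry of the permutation into P by Schensted row insertion, recording in Q the position of each new cell.

Insert 2: appended to row 1. P = [[2]], Q = [[1]].
Insert 4: appended to row 1. P = [[2, 4]], Q = [[1, 2]].
Insert 5: appended to row 1. P = [[2, 4, 5]], Q = [[1, 2, 3]].
Insert 6: appended to row 1. P = [[2, 4, 5, 6]], Q = [[1, 2, 3, 4]].
Insert 1: 1 bumps 2 from row 1; 2 starts row 2. P = [[1, 4, 5, 6], [2]], Q = [[1, 2, 3, 4], [5]].
Insert 7: appended to row 1. P = [[1, 4, 5, 6, 7], [2]], Q = [[1, 2, 3, 4, 6], [5]].
Insert 3: 3 bumps 4 from row 1; 4 appends to row 2. P = [[1, 3, 5, 6, 7], [2, 4]], Q = [[1, 2, 3, 4, 6], [5, 7]].

So P = [[1, 3, 5, 6, 7], [2, 4]], Q = [[1, 2, 3, 4, 6], [5, 7]].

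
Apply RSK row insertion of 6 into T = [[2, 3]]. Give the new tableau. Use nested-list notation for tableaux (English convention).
6 is larger than every entry of row 1, so it is appended to row 1. The new tableau is [[2, 3, 6]].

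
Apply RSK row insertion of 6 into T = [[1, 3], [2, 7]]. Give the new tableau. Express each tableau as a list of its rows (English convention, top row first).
6 is larger than every entry of row 1, so it is appended to row 1. The new tableau is [[1, 3, 6], [2, 7]].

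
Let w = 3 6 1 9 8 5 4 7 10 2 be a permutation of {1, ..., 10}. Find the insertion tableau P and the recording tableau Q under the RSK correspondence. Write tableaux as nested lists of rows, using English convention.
Insert each entry of the permutation into P by Schensted row insertion, recording in Q the position of each new cell.

After inserting 3: P = [[3]].
After inserting 6: P = [[3, 6]].
After inserting 1: P = [[1, 6], [3]].
After inserting 9: P = [[1, 6, 9], [3]].
After inserting 8: P = [[1, 6, 8], [3, 9]].
After inserting 5: P = [[1, 5, 8], [3, 6], [9]].
After inserting 4: P = [[1, 4, 8], [3, 5], [6], [9]].
After inserting 7: P = [[1, 4, 7], [3, 5, 8], [6], [9]].
After inserting 10: P = [[1, 4, 7, 10], [3, 5, 8], [6], [9]].
After inserting 2: P = [[1, 2, 7, 10], [3, 4, 8], [5], [6], [9]].

So P = [[1, 2, 7, 10], [3, 4, 8], [5], [6], [9]], Q = [[1, 2, 4, 9], [3, 5, 8], [6], [7], [10]].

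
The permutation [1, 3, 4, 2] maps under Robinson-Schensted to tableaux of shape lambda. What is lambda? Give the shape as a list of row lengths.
Row-insert each entry into an empty tableau.

After inserting 1: P = [[1]].
After inserting 3: P = [[1, 3]].
After inserting 4: P = [[1, 3, 4]].
After inserting 2: P = [[1, 2, 4], [3]].

The final insertion tableau P = [[1, 2, 4], [3]] has shape [3, 1].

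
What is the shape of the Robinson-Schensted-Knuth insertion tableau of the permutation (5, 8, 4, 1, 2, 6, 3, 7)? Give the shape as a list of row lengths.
RSK row insertion gives P = [[1, 2, 3, 7], [4, 6], [5, 8]], which has shape [4, 2, 2].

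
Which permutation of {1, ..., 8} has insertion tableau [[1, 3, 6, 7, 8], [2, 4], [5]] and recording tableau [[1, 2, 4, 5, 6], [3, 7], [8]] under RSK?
Reverse the RSK construction: for i from n down to 1, find the cell of Q containing i, remove the entry at that cell from P, and reverse-bump it up through P; the value ejected from row 1 is w(i).

Step i=8: Q has 8 at row 3, column 1; remove 5 from row 3 of P and reverse-bump: 5 enters row 2 and ejects 4; 4 enters row 1 and ejects 3. So w(8) = 3. P is now [[1, 4, 6, 7, 8], [2, 5]].
Step i=7: Q has 7 at row 2, column 2; remove 5 from row 2 of P and reverse-bump: 5 enters row 1 and ejects 4. So w(7) = 4. P is now [[1, 5, 6, 7, 8], [2]].
Step i=6: Q has 6 at row 1, column 5; remove that cell from P, ejecting 8. So w(6) = 8. P is now [[1, 5, 6, 7], [2]].
Step i=5: Q has 5 at row 1, column 4; remove that cell from P, ejecting 7. So w(5) = 7. P is now [[1, 5, 6], [2]].
Step i=4: Q has 4 at row 1, column 3; remove that cell from P, ejecting 6. So w(4) = 6. P is now [[1, 5], [2]].
Step i=3: Q has 3 at row 2, column 1; remove 2 from row 2 of P and reverse-bump: 2 enters row 1 and ejects 1. So w(3) = 1. P is now [[2, 5]].
Step i=2: Q has 2 at row 1, column 2; remove that cell from P, ejecting 5. So w(2) = 5. P is now [[2]].
Step i=1: Q has 1 at row 1, column 1; remove that cell from P, ejecting 2. So w(1) = 2. P is now [].

So w = 2 5 1 6 7 8 4 3.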